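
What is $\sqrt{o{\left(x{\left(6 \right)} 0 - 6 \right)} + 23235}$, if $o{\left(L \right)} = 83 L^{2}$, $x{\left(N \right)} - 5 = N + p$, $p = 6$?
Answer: $\sqrt{26223} \approx 161.94$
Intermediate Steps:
$x{\left(N \right)} = 11 + N$ ($x{\left(N \right)} = 5 + \left(N + 6\right) = 5 + \left(6 + N\right) = 11 + N$)
$\sqrt{o{\left(x{\left(6 \right)} 0 - 6 \right)} + 23235} = \sqrt{83 \left(\left(11 + 6\right) 0 - 6\right)^{2} + 23235} = \sqrt{83 \left(17 \cdot 0 - 6\right)^{2} + 23235} = \sqrt{83 \left(0 - 6\right)^{2} + 23235} = \sqrt{83 \left(-6\right)^{2} + 23235} = \sqrt{83 \cdot 36 + 23235} = \sqrt{2988 + 23235} = \sqrt{26223}$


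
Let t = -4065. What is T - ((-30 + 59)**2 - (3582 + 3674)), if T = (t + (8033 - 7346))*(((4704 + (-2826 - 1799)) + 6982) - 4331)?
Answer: -9215525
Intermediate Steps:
T = -9221940 (T = (-4065 + (8033 - 7346))*(((4704 + (-2826 - 1799)) + 6982) - 4331) = (-4065 + 687)*(((4704 - 4625) + 6982) - 4331) = -3378*((79 + 6982) - 4331) = -3378*(7061 - 4331) = -3378*2730 = -9221940)
T - ((-30 + 59)**2 - (3582 + 3674)) = -9221940 - ((-30 + 59)**2 - (3582 + 3674)) = -9221940 - (29**2 - 1*7256) = -9221940 - (841 - 7256) = -9221940 - 1*(-6415) = -9221940 + 6415 = -9215525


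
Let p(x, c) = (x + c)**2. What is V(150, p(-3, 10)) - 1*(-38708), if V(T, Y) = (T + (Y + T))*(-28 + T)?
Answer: 81286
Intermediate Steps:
p(x, c) = (c + x)**2
V(T, Y) = (-28 + T)*(Y + 2*T) (V(T, Y) = (T + (T + Y))*(-28 + T) = (Y + 2*T)*(-28 + T) = (-28 + T)*(Y + 2*T))
V(150, p(-3, 10)) - 1*(-38708) = (-56*150 - 28*(10 - 3)**2 + 2*150**2 + 150*(10 - 3)**2) - 1*(-38708) = (-8400 - 28*7**2 + 2*22500 + 150*7**2) + 38708 = (-8400 - 28*49 + 45000 + 150*49) + 38708 = (-8400 - 1372 + 45000 + 7350) + 38708 = 42578 + 38708 = 81286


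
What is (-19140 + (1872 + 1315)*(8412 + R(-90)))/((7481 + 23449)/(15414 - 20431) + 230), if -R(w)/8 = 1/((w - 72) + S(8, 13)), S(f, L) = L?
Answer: 5006616305066/41831005 ≈ 1.1969e+5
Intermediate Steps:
R(w) = -8/(-59 + w) (R(w) = -8/((w - 72) + 13) = -8/((-72 + w) + 13) = -8/(-59 + w))
(-19140 + (1872 + 1315)*(8412 + R(-90)))/((7481 + 23449)/(15414 - 20431) + 230) = (-19140 + (1872 + 1315)*(8412 - 8/(-59 - 90)))/((7481 + 23449)/(15414 - 20431) + 230) = (-19140 + 3187*(8412 - 8/(-149)))/(30930/(-5017) + 230) = (-19140 + 3187*(8412 - 8*(-1/149)))/(30930*(-1/5017) + 230) = (-19140 + 3187*(8412 + 8/149))/(-30930/5017 + 230) = (-19140 + 3187*(1253396/149))/(1122980/5017) = (-19140 + 3994573052/149)*(5017/1122980) = (3991721192/149)*(5017/1122980) = 5006616305066/41831005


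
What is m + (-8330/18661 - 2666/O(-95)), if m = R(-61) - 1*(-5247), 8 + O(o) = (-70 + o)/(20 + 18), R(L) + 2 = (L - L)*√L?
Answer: 47790889023/8752009 ≈ 5460.6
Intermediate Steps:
R(L) = -2 (R(L) = -2 + (L - L)*√L = -2 + 0*√L = -2 + 0 = -2)
O(o) = -187/19 + o/38 (O(o) = -8 + (-70 + o)/(20 + 18) = -8 + (-70 + o)/38 = -8 + (-70 + o)*(1/38) = -8 + (-35/19 + o/38) = -187/19 + o/38)
m = 5245 (m = -2 - 1*(-5247) = -2 + 5247 = 5245)
m + (-8330/18661 - 2666/O(-95)) = 5245 + (-8330/18661 - 2666/(-187/19 + (1/38)*(-95))) = 5245 + (-8330*1/18661 - 2666/(-187/19 - 5/2)) = 5245 + (-8330/18661 - 2666/(-469/38)) = 5245 + (-8330/18661 - 2666*(-38/469)) = 5245 + (-8330/18661 + 101308/469) = 5245 + 1886601818/8752009 = 47790889023/8752009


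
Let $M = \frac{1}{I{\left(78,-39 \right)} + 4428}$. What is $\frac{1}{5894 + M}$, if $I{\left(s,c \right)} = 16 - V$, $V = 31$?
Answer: $\frac{4413}{26010223} \approx 0.00016966$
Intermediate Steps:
$I{\left(s,c \right)} = -15$ ($I{\left(s,c \right)} = 16 - 31 = -15$)
$M = \frac{1}{4413}$ ($M = \frac{1}{-15 + 4428} = \frac{1}{4413} \approx 0.0002266$)
$\frac{1}{5894 + M} = \frac{1}{5894 + \frac{1}{4413}} = \frac{1}{\frac{26010223}{4413}} = \frac{4413}{26010223}$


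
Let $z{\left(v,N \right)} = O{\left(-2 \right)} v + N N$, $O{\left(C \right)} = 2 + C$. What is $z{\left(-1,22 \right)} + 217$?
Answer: $701$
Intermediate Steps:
$z{\left(v,N \right)} = N^{2}$ ($z{\left(v,N \right)} = \left(2 - 2\right) v + N N = 0 v + N^{2} = 0 + N^{2} = N^{2}$)
$z{\left(-1,22 \right)} + 217 = 22^{2} + 217 = 484 + 217 = 701$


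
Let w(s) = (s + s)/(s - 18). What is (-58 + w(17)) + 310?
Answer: 218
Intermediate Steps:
w(s) = 2*s/(-18 + s) (w(s) = (2*s)/(-18 + s) = 2*s/(-18 + s))
(-58 + w(17)) + 310 = (-58 + 2*17/(-18 + 17)) + 310 = (-58 + 2*17/(-1)) + 310 = (-58 + 2*17*(-1)) + 310 = (-58 - 34) + 310 = -92 + 310 = 218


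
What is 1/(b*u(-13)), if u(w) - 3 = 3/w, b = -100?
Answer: -13/3600 ≈ -0.0036111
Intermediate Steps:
u(w) = 3 + 3/w
1/(b*u(-13)) = 1/(-100*(3 + 3/(-13))) = 1/(-100*(3 + 3*(-1/13))) = 1/(-100*(3 - 3/13)) = 1/(-100*36/13) = 1/(-3600/13) = -13/3600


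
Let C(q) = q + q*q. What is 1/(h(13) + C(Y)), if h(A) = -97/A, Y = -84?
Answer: 13/90539 ≈ 0.00014358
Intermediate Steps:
C(q) = q + q**2
1/(h(13) + C(Y)) = 1/(-97/13 - 84*(1 - 84)) = 1/(-97*1/13 - 84*(-83)) = 1/(-97/13 + 6972) = 1/(90539/13) = 13/90539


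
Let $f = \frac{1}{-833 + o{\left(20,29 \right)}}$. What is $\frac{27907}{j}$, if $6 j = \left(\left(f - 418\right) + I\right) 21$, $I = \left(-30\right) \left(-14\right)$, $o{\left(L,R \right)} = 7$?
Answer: $\frac{6586052}{1651} \approx 3989.1$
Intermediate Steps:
$f = - \frac{1}{826}$ ($f = \frac{1}{-833 + 7} = \frac{1}{-826} = - \frac{1}{826} \approx -0.0012107$)
$I = 420$
$j = \frac{1651}{236}$ ($j = \frac{\left(\left(- \frac{1}{826} - 418\right) + 420\right) 21}{6} = \frac{\left(- \frac{345269}{826} + 420\right) 21}{6} = \frac{\frac{1651}{826} \cdot 21}{6} = \frac{1}{6} \cdot \frac{4953}{118} = \frac{1651}{236} \approx 6.9958$)
$\frac{27907}{j} = \frac{27907}{\frac{1651}{236}} = 27907 \cdot \frac{236}{1651} = \frac{6586052}{1651}$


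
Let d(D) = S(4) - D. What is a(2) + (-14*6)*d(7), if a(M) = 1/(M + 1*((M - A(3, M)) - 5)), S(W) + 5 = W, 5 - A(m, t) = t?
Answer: 2687/4 ≈ 671.75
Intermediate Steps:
A(m, t) = 5 - t
S(W) = -5 + W
d(D) = -1 - D (d(D) = (-5 + 4) - D = -1 - D)
a(M) = 1/(-10 + 3*M) (a(M) = 1/(M + 1*((M - (5 - M)) - 5)) = 1/(M + 1*((M + (-5 + M)) - 5)) = 1/(M + 1*((-5 + 2*M) - 5)) = 1/(M + 1*(-10 + 2*M)) = 1/(M + (-10 + 2*M)) = 1/(-10 + 3*M))
a(2) + (-14*6)*d(7) = 1/(-10 + 3*2) + (-14*6)*(-1 - 1*7) = 1/(-10 + 6) - 84*(-1 - 7) = 1/(-4) - 84*(-8) = -¼ + 672 = 2687/4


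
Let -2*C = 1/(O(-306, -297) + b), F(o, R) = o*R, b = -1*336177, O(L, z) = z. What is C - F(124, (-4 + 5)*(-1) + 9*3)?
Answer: -2169584351/672948 ≈ -3224.0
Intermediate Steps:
b = -336177
F(o, R) = R*o
C = 1/672948 (C = -1/(2*(-297 - 336177)) = -1/2/(-336474) = -1/2*(-1/336474) = 1/672948 ≈ 1.4860e-6)
C - F(124, (-4 + 5)*(-1) + 9*3) = 1/672948 - ((-4 + 5)*(-1) + 9*3)*124 = 1/672948 - (1*(-1) + 27)*124 = 1/672948 - (-1 + 27)*124 = 1/672948 - 26*124 = 1/672948 - 1*3224 = 1/672948 - 3224 = -2169584351/672948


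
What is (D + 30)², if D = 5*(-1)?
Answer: 625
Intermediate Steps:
D = -5
(D + 30)² = (-5 + 30)² = 25² = 625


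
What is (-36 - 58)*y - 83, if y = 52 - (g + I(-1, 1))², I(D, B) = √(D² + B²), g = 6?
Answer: -1399 + 1128*√2 ≈ 196.23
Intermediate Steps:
I(D, B) = √(B² + D²)
y = 52 - (6 + √2)² (y = 52 - (6 + √(1² + (-1)²))² = 52 - (6 + √(1 + 1))² = 52 - (6 + √2)² ≈ -2.9706)
(-36 - 58)*y - 83 = (-36 - 58)*(14 - 12*√2) - 83 = -94*(14 - 12*√2) - 83 = (-1316 + 1128*√2) - 83 = -1399 + 1128*√2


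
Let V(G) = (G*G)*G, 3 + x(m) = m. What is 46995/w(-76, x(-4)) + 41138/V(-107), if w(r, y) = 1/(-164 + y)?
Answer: -9844623220373/1225043 ≈ -8.0361e+6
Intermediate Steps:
x(m) = -3 + m
V(G) = G³ (V(G) = G²*G = G³)
46995/w(-76, x(-4)) + 41138/V(-107) = 46995/(1/(-164 + (-3 - 4))) + 41138/((-107)³) = 46995/(1/(-164 - 7)) + 41138/(-1225043) = 46995/(1/(-171)) + 41138*(-1/1225043) = 46995/(-1/171) - 41138/1225043 = 46995*(-171) - 41138/1225043 = -8036145 - 41138/1225043 = -9844623220373/1225043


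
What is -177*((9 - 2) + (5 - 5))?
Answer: -1239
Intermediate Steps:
-177*((9 - 2) + (5 - 5)) = -177*(7 + 0) = -177*7 = -1239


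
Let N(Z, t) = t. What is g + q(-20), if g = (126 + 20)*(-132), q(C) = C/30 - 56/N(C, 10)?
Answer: -289174/15 ≈ -19278.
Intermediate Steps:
q(C) = -28/5 + C/30 (q(C) = C/30 - 56/10 = C*(1/30) - 56*⅒ = C/30 - 28/5 = -28/5 + C/30)
g = -19272 (g = 146*(-132) = -19272)
g + q(-20) = -19272 + (-28/5 + (1/30)*(-20)) = -19272 + (-28/5 - ⅔) = -19272 - 94/15 = -289174/15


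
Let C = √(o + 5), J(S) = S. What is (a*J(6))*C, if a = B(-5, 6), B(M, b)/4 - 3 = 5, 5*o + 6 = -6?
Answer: 192*√65/5 ≈ 309.59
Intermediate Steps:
o = -12/5 (o = -6/5 + (⅕)*(-6) = -6/5 - 6/5 = -12/5 ≈ -2.4000)
B(M, b) = 32 (B(M, b) = 12 + 4*5 = 12 + 20 = 32)
a = 32
C = √65/5 (C = √(-12/5 + 5) = √(13/5) = √65/5 ≈ 1.6125)
(a*J(6))*C = (32*6)*(√65/5) = 192*(√65/5) = 192*√65/5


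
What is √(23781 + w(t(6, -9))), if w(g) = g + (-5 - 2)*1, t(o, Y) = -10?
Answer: 2*√5941 ≈ 154.16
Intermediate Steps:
w(g) = -7 + g (w(g) = g - 7*1 = g - 7 = -7 + g)
√(23781 + w(t(6, -9))) = √(23781 + (-7 - 10)) = √(23781 - 17) = √23764 = 2*√5941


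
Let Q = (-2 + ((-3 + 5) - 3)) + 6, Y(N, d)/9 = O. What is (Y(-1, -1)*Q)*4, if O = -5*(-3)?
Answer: 1620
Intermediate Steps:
O = 15
Y(N, d) = 135 (Y(N, d) = 9*15 = 135)
Q = 3 (Q = (-2 + (2 - 3)) + 6 = (-2 - 1) + 6 = -3 + 6 = 3)
(Y(-1, -1)*Q)*4 = (135*3)*4 = 405*4 = 1620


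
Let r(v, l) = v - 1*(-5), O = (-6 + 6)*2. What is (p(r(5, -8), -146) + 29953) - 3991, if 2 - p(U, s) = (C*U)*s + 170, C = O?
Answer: 25794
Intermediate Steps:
O = 0 (O = 0*2 = 0)
C = 0
r(v, l) = 5 + v (r(v, l) = v + 5 = 5 + v)
p(U, s) = -168 (p(U, s) = 2 - ((0*U)*s + 170) = 2 - (0*s + 170) = 2 - (0 + 170) = 2 - 1*170 = 2 - 170 = -168)
(p(r(5, -8), -146) + 29953) - 3991 = (-168 + 29953) - 3991 = 29785 - 3991 = 25794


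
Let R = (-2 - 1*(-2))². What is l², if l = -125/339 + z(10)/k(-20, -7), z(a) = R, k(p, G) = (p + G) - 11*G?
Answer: 15625/114921 ≈ 0.13596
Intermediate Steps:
k(p, G) = p - 10*G (k(p, G) = (G + p) - 11*G = p - 10*G)
R = 0 (R = (-2 + 2)² = 0² = 0)
z(a) = 0
l = -125/339 (l = -125/339 + 0/(-20 - 10*(-7)) = -125*1/339 + 0/(-20 + 70) = -125/339 + 0/50 = -125/339 + 0*(1/50) = -125/339 + 0 = -125/339 ≈ -0.36873)
l² = (-125/339)² = 15625/114921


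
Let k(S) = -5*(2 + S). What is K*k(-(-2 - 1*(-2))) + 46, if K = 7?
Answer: -24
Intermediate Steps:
k(S) = -10 - 5*S
K*k(-(-2 - 1*(-2))) + 46 = 7*(-10 - (-5)*(-2 - 1*(-2))) + 46 = 7*(-10 - (-5)*(-2 + 2)) + 46 = 7*(-10 - (-5)*0) + 46 = 7*(-10 - 5*0) + 46 = 7*(-10 + 0) + 46 = 7*(-10) + 46 = -70 + 46 = -24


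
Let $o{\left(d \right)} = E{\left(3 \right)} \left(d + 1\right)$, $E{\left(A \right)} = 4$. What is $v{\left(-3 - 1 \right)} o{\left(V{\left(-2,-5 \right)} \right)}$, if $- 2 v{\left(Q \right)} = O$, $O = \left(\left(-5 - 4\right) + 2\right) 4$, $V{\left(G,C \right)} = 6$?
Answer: $392$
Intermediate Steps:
$O = -28$ ($O = \left(\left(-5 - 4\right) + 2\right) 4 = \left(-9 + 2\right) 4 = \left(-7\right) 4 = -28$)
$o{\left(d \right)} = 4 + 4 d$ ($o{\left(d \right)} = 4 \left(d + 1\right) = 4 \left(1 + d\right) = 4 + 4 d$)
$v{\left(Q \right)} = 14$ ($v{\left(Q \right)} = \left(- \frac{1}{2}\right) \left(-28\right) = 14$)
$v{\left(-3 - 1 \right)} o{\left(V{\left(-2,-5 \right)} \right)} = 14 \left(4 + 4 \cdot 6\right) = 14 \left(4 + 24\right) = 14 \cdot 28 = 392$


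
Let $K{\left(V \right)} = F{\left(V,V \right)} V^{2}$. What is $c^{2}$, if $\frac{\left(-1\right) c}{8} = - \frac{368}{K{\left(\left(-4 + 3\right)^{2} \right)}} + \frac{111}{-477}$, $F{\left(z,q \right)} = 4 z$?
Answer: $\frac{13763982400}{25281} \approx 5.4444 \cdot 10^{5}$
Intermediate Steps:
$K{\left(V \right)} = 4 V^{3}$ ($K{\left(V \right)} = 4 V V^{2} = 4 V^{3}$)
$c = \frac{117320}{159}$ ($c = - 8 \left(- \frac{368}{4 \left(\left(-4 + 3\right)^{2}\right)^{3}} + \frac{111}{-477}\right) = - 8 \left(- \frac{368}{4 \left(\left(-1\right)^{2}\right)^{3}} + 111 \left(- \frac{1}{477}\right)\right) = - 8 \left(- \frac{368}{4 \cdot 1^{3}} - \frac{37}{159}\right) = - 8 \left(- \frac{368}{4 \cdot 1} - \frac{37}{159}\right) = - 8 \left(- \frac{368}{4} - \frac{37}{159}\right) = - 8 \left(\left(-368\right) \frac{1}{4} - \frac{37}{159}\right) = - 8 \left(-92 - \frac{37}{159}\right) = \left(-8\right) \left(- \frac{14665}{159}\right) = \frac{117320}{159} \approx 737.86$)
$c^{2} = \left(\frac{117320}{159}\right)^{2} = \frac{13763982400}{25281}$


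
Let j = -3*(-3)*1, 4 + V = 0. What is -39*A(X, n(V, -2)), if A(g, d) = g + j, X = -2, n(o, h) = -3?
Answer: -273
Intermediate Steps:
V = -4 (V = -4 + 0 = -4)
j = 9 (j = 9*1 = 9)
A(g, d) = 9 + g (A(g, d) = g + 9 = 9 + g)
-39*A(X, n(V, -2)) = -39*(9 - 2) = -39*7 = -273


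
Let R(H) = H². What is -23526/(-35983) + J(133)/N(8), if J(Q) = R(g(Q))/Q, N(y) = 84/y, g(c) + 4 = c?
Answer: 421098108/33500173 ≈ 12.570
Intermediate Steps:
g(c) = -4 + c
J(Q) = (-4 + Q)²/Q
-23526/(-35983) + J(133)/N(8) = -23526/(-35983) + ((-4 + 133)²/133)/((84/8)) = -23526*(-1/35983) + ((1/133)*129²)/((84*(⅛))) = 23526/35983 + ((1/133)*16641)/(21/2) = 23526/35983 + (16641/133)*(2/21) = 23526/35983 + 11094/931 = 421098108/33500173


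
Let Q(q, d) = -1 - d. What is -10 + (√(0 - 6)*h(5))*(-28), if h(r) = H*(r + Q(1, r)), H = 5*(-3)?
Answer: -10 - 420*I*√6 ≈ -10.0 - 1028.8*I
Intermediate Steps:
H = -15
h(r) = 15 (h(r) = -15*(r + (-1 - r)) = -15*(-1) = 15)
-10 + (√(0 - 6)*h(5))*(-28) = -10 + (√(0 - 6)*15)*(-28) = -10 + (√(-6)*15)*(-28) = -10 + ((I*√6)*15)*(-28) = -10 + (15*I*√6)*(-28) = -10 - 420*I*√6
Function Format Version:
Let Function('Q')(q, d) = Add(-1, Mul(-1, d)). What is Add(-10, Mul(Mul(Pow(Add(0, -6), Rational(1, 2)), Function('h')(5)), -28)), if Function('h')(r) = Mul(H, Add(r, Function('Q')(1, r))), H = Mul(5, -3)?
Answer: Add(-10, Mul(-420, I, Pow(6, Rational(1, 2)))) ≈ Add(-10.000, Mul(-1028.8, I))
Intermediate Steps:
H = -15
Function('h')(r) = 15 (Function('h')(r) = Mul(-15, Add(r, Add(-1, Mul(-1, r)))) = Mul(-15, -1) = 15)
Add(-10, Mul(Mul(Pow(Add(0, -6), Rational(1, 2)), Function('h')(5)), -28)) = Add(-10, Mul(Mul(Pow(Add(0, -6), Rational(1, 2)), 15), -28)) = Add(-10, Mul(Mul(Pow(-6, Rational(1, 2)), 15), -28)) = Add(-10, Mul(Mul(Mul(I, Pow(6, Rational(1, 2))), 15), -28)) = Add(-10, Mul(Mul(15, I, Pow(6, Rational(1, 2))), -28)) = Add(-10, Mul(-420, I, Pow(6, Rational(1, 2))))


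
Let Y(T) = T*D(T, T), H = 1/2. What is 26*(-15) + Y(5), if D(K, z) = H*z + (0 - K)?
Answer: -805/2 ≈ -402.50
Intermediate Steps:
H = ½ ≈ 0.50000
D(K, z) = z/2 - K (D(K, z) = z/2 + (0 - K) = z/2 - K)
Y(T) = -T²/2 (Y(T) = T*(T/2 - T) = T*(-T/2) = -T²/2)
26*(-15) + Y(5) = 26*(-15) - ½*5² = -390 - ½*25 = -390 - 25/2 = -805/2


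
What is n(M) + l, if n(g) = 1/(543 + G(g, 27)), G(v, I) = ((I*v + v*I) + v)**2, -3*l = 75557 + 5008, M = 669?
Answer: -36358247813639/1353872568 ≈ -26855.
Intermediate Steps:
l = -26855 (l = -(75557 + 5008)/3 = -1/3*80565 = -26855)
G(v, I) = (v + 2*I*v)**2 (G(v, I) = ((I*v + I*v) + v)**2 = (2*I*v + v)**2 = (v + 2*I*v)**2)
n(g) = 1/(543 + 3025*g**2) (n(g) = 1/(543 + g**2*(1 + 2*27)**2) = 1/(543 + g**2*(1 + 54)**2) = 1/(543 + g**2*55**2) = 1/(543 + g**2*3025) = 1/(543 + 3025*g**2))
n(M) + l = 1/(543 + 3025*669**2) - 26855 = 1/(543 + 3025*447561) - 26855 = 1/(543 + 1353872025) - 26855 = 1/1353872568 - 26855 = -36358247813639/1353872568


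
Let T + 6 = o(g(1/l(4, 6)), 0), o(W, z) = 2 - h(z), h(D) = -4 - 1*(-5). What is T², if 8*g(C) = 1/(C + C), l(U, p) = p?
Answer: 25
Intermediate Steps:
h(D) = 1 (h(D) = -4 + 5 = 1)
g(C) = 1/(16*C) (g(C) = 1/(8*(C + C)) = 1/(8*((2*C))) = (1/(2*C))/8 = 1/(16*C))
o(W, z) = 1 (o(W, z) = 2 - 1*1 = 2 - 1 = 1)
T = -5 (T = -6 + 1 = -5)
T² = (-5)² = 25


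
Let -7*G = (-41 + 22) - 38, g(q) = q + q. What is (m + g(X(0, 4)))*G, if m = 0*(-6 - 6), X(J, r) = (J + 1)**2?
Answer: 114/7 ≈ 16.286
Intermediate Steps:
X(J, r) = (1 + J)**2
g(q) = 2*q
G = 57/7 (G = -((-41 + 22) - 38)/7 = -(-19 - 38)/7 = -1/7*(-57) = 57/7 ≈ 8.1429)
m = 0 (m = 0*(-12) = 0)
(m + g(X(0, 4)))*G = (0 + 2*(1 + 0)**2)*(57/7) = (0 + 2*1**2)*(57/7) = (0 + 2*1)*(57/7) = (0 + 2)*(57/7) = 2*(57/7) = 114/7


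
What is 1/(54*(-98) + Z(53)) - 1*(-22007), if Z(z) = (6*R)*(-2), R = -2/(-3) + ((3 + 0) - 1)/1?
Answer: 117165267/5324 ≈ 22007.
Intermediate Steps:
R = 8/3 (R = -2*(-⅓) + (3 - 1)*1 = ⅔ + 2*1 = ⅔ + 2 = 8/3 ≈ 2.6667)
Z(z) = -32 (Z(z) = (6*(8/3))*(-2) = 16*(-2) = -32)
1/(54*(-98) + Z(53)) - 1*(-22007) = 1/(54*(-98) - 32) - 1*(-22007) = 1/(-5292 - 32) + 22007 = 1/(-5324) + 22007 = -1/5324 + 22007 = 117165267/5324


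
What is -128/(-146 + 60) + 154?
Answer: 6686/43 ≈ 155.49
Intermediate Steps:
-128/(-146 + 60) + 154 = -128/(-86) + 154 = -128*(-1/86) + 154 = 64/43 + 154 = 6686/43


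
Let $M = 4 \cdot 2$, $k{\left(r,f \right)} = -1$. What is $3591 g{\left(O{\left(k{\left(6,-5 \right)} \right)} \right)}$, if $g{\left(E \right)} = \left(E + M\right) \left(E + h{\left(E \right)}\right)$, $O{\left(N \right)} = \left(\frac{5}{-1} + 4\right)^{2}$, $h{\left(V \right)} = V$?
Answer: $64638$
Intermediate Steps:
$O{\left(N \right)} = 1$ ($O{\left(N \right)} = \left(5 \left(-1\right) + 4\right)^{2} = \left(-5 + 4\right)^{2} = \left(-1\right)^{2} = 1$)
$M = 8$
$g{\left(E \right)} = 2 E \left(8 + E\right)$ ($g{\left(E \right)} = \left(E + 8\right) \left(E + E\right) = \left(8 + E\right) 2 E = 2 E \left(8 + E\right)$)
$3591 g{\left(O{\left(k{\left(6,-5 \right)} \right)} \right)} = 3591 \cdot 2 \cdot 1 \left(8 + 1\right) = 3591 \cdot 2 \cdot 1 \cdot 9 = 3591 \cdot 18 = 64638$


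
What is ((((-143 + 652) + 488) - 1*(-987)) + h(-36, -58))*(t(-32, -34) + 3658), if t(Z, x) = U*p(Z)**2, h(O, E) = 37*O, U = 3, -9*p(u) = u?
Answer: 65063080/27 ≈ 2.4097e+6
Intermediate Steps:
p(u) = -u/9
t(Z, x) = Z**2/27 (t(Z, x) = 3*(-Z/9)**2 = 3*(Z**2/81) = Z**2/27)
((((-143 + 652) + 488) - 1*(-987)) + h(-36, -58))*(t(-32, -34) + 3658) = ((((-143 + 652) + 488) - 1*(-987)) + 37*(-36))*((1/27)*(-32)**2 + 3658) = (((509 + 488) + 987) - 1332)*((1/27)*1024 + 3658) = ((997 + 987) - 1332)*(1024/27 + 3658) = (1984 - 1332)*(99790/27) = 652*(99790/27) = 65063080/27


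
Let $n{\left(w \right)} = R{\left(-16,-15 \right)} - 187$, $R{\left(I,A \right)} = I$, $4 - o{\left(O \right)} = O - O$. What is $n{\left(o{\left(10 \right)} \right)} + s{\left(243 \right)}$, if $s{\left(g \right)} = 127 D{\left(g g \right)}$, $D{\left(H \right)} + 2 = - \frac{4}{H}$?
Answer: $- \frac{26985901}{59049} \approx -457.01$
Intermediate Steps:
$o{\left(O \right)} = 4$ ($o{\left(O \right)} = 4 - \left(O - O\right) = 4 - 0 = 4 + 0 = 4$)
$D{\left(H \right)} = -2 - \frac{4}{H}$
$s{\left(g \right)} = -254 - \frac{508}{g^{2}}$ ($s{\left(g \right)} = 127 \left(-2 - \frac{4}{g g}\right) = 127 \left(-2 - \frac{4}{g^{2}}\right) = -254 - \frac{508}{g^{2}}$)
$n{\left(w \right)} = -203$ ($n{\left(w \right)} = -16 - 187 = -203$)
$n{\left(o{\left(10 \right)} \right)} + s{\left(243 \right)} = -203 - \left(254 + \frac{508}{59049}\right) = -203 - \frac{14998954}{59049} = - \frac{26985901}{59049}$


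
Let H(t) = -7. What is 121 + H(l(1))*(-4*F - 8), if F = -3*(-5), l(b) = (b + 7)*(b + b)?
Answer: 597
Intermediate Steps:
l(b) = 2*b*(7 + b) (l(b) = (7 + b)*(2*b) = 2*b*(7 + b))
F = 15
121 + H(l(1))*(-4*F - 8) = 121 - 7*(-4*15 - 8) = 121 - 7*(-60 - 8) = 121 - 7*(-68) = 121 + 476 = 597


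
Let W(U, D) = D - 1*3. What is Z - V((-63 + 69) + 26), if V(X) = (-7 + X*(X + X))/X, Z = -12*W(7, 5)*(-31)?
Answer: 21767/32 ≈ 680.22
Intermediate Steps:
W(U, D) = -3 + D (W(U, D) = D - 3 = -3 + D)
Z = 744 (Z = -12*(-3 + 5)*(-31) = -12*2*(-31) = -24*(-31) = 744)
V(X) = (-7 + 2*X²)/X (V(X) = (-7 + X*(2*X))/X = (-7 + 2*X²)/X)
Z - V((-63 + 69) + 26) = 744 - (-7/((-63 + 69) + 26) + 2*((-63 + 69) + 26)) = 744 - (-7/(6 + 26) + 2*(6 + 26)) = 744 - (-7/32 + 2*32) = 744 - (-7*1/32 + 64) = 744 - (-7/32 + 64) = 744 - 1*2041/32 = 744 - 2041/32 = 21767/32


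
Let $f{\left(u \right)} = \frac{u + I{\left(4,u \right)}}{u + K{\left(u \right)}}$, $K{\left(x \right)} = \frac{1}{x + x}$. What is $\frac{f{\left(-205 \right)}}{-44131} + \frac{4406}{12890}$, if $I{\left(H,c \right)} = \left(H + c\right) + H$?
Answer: $\frac{2723475265781}{7968715473015} \approx 0.34177$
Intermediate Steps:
$K{\left(x \right)} = \frac{1}{2 x}$
$I{\left(H,c \right)} = c + 2 H$
$f{\left(u \right)} = \frac{8 + 2 u}{u + \frac{1}{2 u}}$ ($f{\left(u \right)} = \frac{u + \left(u + 2 \cdot 4\right)}{u + \frac{1}{2 u}} = \frac{u + \left(u + 8\right)}{u + \frac{1}{2 u}} = \frac{u + \left(8 + u\right)}{u + \frac{1}{2 u}} = \frac{8 + 2 u}{u + \frac{1}{2 u}}$)
$\frac{f{\left(-205 \right)}}{-44131} + \frac{4406}{12890} = \frac{4 \left(-205\right) \frac{1}{1 + 2 \left(-205\right)^{2}} \left(4 - 205\right)}{-44131} + \frac{4406}{12890} = 4 \left(-205\right) \frac{1}{1 + 2 \cdot 42025} \left(-201\right) \left(- \frac{1}{44131}\right) + 4406 \cdot \frac{1}{12890} = 4 \left(-205\right) \frac{1}{1 + 84050} \left(-201\right) \left(- \frac{1}{44131}\right) + \frac{2203}{6445} = 4 \left(-205\right) \frac{1}{84051} \left(-201\right) \left(- \frac{1}{44131}\right) + \frac{2203}{6445} = \frac{54940}{28017} \left(- \frac{1}{44131}\right) + \frac{2203}{6445} = - \frac{54940}{1236418227} + \frac{2203}{6445} = \frac{2723475265781}{7968715473015}$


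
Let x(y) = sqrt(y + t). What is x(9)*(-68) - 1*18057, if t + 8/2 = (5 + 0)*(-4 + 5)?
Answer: -18057 - 68*sqrt(10) ≈ -18272.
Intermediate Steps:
t = 1 (t = -4 + (5 + 0)*(-4 + 5) = -4 + 5*1 = -4 + 5 = 1)
x(y) = sqrt(1 + y) (x(y) = sqrt(y + 1) = sqrt(1 + y))
x(9)*(-68) - 1*18057 = sqrt(1 + 9)*(-68) - 1*18057 = sqrt(10)*(-68) - 18057 = -68*sqrt(10) - 18057 = -18057 - 68*sqrt(10)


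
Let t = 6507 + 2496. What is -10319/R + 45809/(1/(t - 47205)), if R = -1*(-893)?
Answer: -1562745918593/893 ≈ -1.7500e+9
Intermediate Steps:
t = 9003
R = 893
-10319/R + 45809/(1/(t - 47205)) = -10319/893 + 45809/(1/(9003 - 47205)) = -10319*1/893 + 45809/(1/(-38202)) = -10319/893 + 45809/(-1/38202) = -10319/893 + 45809*(-38202) = -10319/893 - 1749995418 = -1562745918593/893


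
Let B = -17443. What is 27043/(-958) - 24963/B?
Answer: -447796495/16710394 ≈ -26.797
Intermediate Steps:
27043/(-958) - 24963/B = 27043/(-958) - 24963/(-17443) = 27043*(-1/958) - 24963*(-1/17443) = -27043/958 + 24963/17443 = -447796495/16710394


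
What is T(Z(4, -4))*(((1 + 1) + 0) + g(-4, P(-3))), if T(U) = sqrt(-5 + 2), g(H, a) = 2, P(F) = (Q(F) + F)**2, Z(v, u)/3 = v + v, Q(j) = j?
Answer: 4*I*sqrt(3) ≈ 6.9282*I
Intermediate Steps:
Z(v, u) = 6*v (Z(v, u) = 3*(v + v) = 3*(2*v) = 6*v)
P(F) = 4*F**2 (P(F) = (F + F)**2 = (2*F)**2 = 4*F**2)
T(U) = I*sqrt(3) (T(U) = sqrt(-3) = I*sqrt(3))
T(Z(4, -4))*(((1 + 1) + 0) + g(-4, P(-3))) = (I*sqrt(3))*(((1 + 1) + 0) + 2) = (I*sqrt(3))*((2 + 0) + 2) = (I*sqrt(3))*(2 + 2) = (I*sqrt(3))*4 = 4*I*sqrt(3)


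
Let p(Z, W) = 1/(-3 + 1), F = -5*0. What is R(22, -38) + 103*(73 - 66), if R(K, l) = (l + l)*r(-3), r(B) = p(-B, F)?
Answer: 759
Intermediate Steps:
F = 0
p(Z, W) = -½ (p(Z, W) = 1/(-2) = -½)
r(B) = -½
R(K, l) = -l (R(K, l) = (l + l)*(-½) = (2*l)*(-½) = -l)
R(22, -38) + 103*(73 - 66) = -1*(-38) + 103*(73 - 66) = 38 + 103*7 = 38 + 721 = 759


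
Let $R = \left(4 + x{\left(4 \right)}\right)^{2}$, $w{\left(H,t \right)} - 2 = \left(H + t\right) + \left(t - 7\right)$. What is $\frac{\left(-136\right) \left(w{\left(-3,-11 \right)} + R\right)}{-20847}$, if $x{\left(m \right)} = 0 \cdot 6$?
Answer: $- \frac{1904}{20847} \approx -0.091332$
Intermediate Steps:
$x{\left(m \right)} = 0$
$w{\left(H,t \right)} = -5 + H + 2 t$ ($w{\left(H,t \right)} = 2 + \left(\left(H + t\right) + \left(t - 7\right)\right) = 2 + \left(\left(H + t\right) + \left(-7 + t\right)\right) = 2 + \left(-7 + H + 2 t\right) = -5 + H + 2 t$)
$R = 16$ ($R = \left(4 + 0\right)^{2} = 4^{2} = 16$)
$\frac{\left(-136\right) \left(w{\left(-3,-11 \right)} + R\right)}{-20847} = \frac{\left(-136\right) \left(\left(-5 - 3 + 2 \left(-11\right)\right) + 16\right)}{-20847} = - 136 \left(\left(-5 - 3 - 22\right) + 16\right) \left(- \frac{1}{20847}\right) = - 136 \left(-30 + 16\right) \left(- \frac{1}{20847}\right) = \left(-136\right) \left(-14\right) \left(- \frac{1}{20847}\right) = 1904 \left(- \frac{1}{20847}\right) = - \frac{1904}{20847}$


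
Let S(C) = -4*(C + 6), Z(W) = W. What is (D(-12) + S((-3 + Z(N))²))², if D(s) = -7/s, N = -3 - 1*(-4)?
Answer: 223729/144 ≈ 1553.7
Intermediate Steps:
N = 1 (N = -3 + 4 = 1)
S(C) = -24 - 4*C (S(C) = -4*(6 + C) = -24 - 4*C)
(D(-12) + S((-3 + Z(N))²))² = (-7/(-12) + (-24 - 4*(-3 + 1)²))² = (-7*(-1/12) + (-24 - 4*(-2)²))² = (7/12 + (-24 - 4*4))² = (7/12 + (-24 - 16))² = (7/12 - 40)² = (-473/12)² = 223729/144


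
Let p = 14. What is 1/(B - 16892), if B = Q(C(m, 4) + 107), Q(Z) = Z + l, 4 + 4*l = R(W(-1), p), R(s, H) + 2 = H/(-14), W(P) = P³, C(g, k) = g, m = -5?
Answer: -4/67167 ≈ -5.9553e-5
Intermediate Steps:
R(s, H) = -2 - H/14 (R(s, H) = -2 + H/(-14) = -2 + H*(-1/14) = -2 - H/14)
l = -7/4 (l = -1 + (-2 - 1/14*14)/4 = -1 + (-2 - 1)/4 = -1 + (¼)*(-3) = -1 - ¾ = -7/4 ≈ -1.7500)
Q(Z) = -7/4 + Z (Q(Z) = Z - 7/4 = -7/4 + Z)
B = 401/4 (B = -7/4 + (-5 + 107) = -7/4 + 102 = 401/4 ≈ 100.25)
1/(B - 16892) = 1/(401/4 - 16892) = 1/(-67167/4) = -4/67167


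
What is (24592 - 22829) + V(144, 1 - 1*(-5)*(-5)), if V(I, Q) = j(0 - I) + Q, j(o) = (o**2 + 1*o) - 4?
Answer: 22327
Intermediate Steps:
j(o) = -4 + o + o**2 (j(o) = (o**2 + o) - 4 = (o + o**2) - 4 = -4 + o + o**2)
V(I, Q) = -4 + Q + I**2 - I (V(I, Q) = (-4 + (0 - I) + (0 - I)**2) + Q = (-4 - I + (-I)**2) + Q = (-4 - I + I**2) + Q = (-4 + I**2 - I) + Q = -4 + Q + I**2 - I)
(24592 - 22829) + V(144, 1 - 1*(-5)*(-5)) = (24592 - 22829) + (-4 + (1 - 1*(-5)*(-5)) + 144**2 - 1*144) = 1763 + (-4 + (1 + 5*(-5)) + 20736 - 144) = 1763 + (-4 + (1 - 25) + 20736 - 144) = 1763 + (-4 - 24 + 20736 - 144) = 1763 + 20564 = 22327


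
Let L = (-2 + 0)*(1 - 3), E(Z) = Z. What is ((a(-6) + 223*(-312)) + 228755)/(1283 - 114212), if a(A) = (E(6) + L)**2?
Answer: -53093/37643 ≈ -1.4104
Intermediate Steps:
L = 4 (L = -2*(-2) = 4)
a(A) = 100 (a(A) = (6 + 4)**2 = 10**2 = 100)
((a(-6) + 223*(-312)) + 228755)/(1283 - 114212) = ((100 + 223*(-312)) + 228755)/(1283 - 114212) = ((100 - 69576) + 228755)/(-112929) = (-69476 + 228755)*(-1/112929) = 159279*(-1/112929) = -53093/37643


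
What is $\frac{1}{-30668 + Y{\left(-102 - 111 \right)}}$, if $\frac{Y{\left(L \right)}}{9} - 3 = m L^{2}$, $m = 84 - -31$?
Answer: $\frac{1}{46926274} \approx 2.131 \cdot 10^{-8}$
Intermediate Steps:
$m = 115$ ($m = 84 + 31 = 115$)
$Y{\left(L \right)} = 27 + 1035 L^{2}$ ($Y{\left(L \right)} = 27 + 9 \cdot 115 L^{2} = 27 + 1035 L^{2}$)
$\frac{1}{-30668 + Y{\left(-102 - 111 \right)}} = \frac{1}{-30668 + \left(27 + 1035 \left(-102 - 111\right)^{2}\right)} = \frac{1}{-30668 + \left(27 + 1035 \left(-213\right)^{2}\right)} = \frac{1}{-30668 + \left(27 + 1035 \cdot 45369\right)} = \frac{1}{-30668 + \left(27 + 46956915\right)} = \frac{1}{-30668 + 46956942} = \frac{1}{46926274}$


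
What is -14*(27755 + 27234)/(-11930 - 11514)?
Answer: 384923/11722 ≈ 32.838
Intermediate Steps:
-14*(27755 + 27234)/(-11930 - 11514) = -769846/(-23444) = -769846*(-1)/23444 = -14*(-54989/23444) = 384923/11722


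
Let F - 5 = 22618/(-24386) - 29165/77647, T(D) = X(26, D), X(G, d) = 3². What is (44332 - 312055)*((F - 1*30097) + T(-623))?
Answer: 7625369503705955103/946749871 ≈ 8.0543e+9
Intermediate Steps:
X(G, d) = 9
T(D) = 9
F = 3500030587/946749871 (F = 5 + (22618/(-24386) - 29165/77647) = 5 + (22618*(-1/24386) - 29165*1/77647) = 5 + (-11309/12193 - 29165/77647) = 5 - 1233718768/946749871 = 3500030587/946749871 ≈ 3.6969)
(44332 - 312055)*((F - 1*30097) + T(-623)) = (44332 - 312055)*((3500030587/946749871 - 1*30097) + 9) = -267723*((3500030587/946749871 - 30097) + 9) = -267723*(-28490830836900/946749871 + 9) = -267723*(-28482310088061/946749871) = 7625369503705955103/946749871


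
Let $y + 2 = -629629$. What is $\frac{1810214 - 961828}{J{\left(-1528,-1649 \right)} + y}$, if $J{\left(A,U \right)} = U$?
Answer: $- \frac{424193}{315640} \approx -1.3439$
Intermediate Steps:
$y = -629631$ ($y = -2 - 629629 = -629631$)
$\frac{1810214 - 961828}{J{\left(-1528,-1649 \right)} + y} = \frac{1810214 - 961828}{-1649 - 629631} = \frac{848386}{-631280} = 848386 \left(- \frac{1}{631280}\right) = - \frac{424193}{315640}$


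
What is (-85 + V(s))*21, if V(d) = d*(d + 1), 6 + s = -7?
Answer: 1491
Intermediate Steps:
s = -13 (s = -6 - 7 = -13)
V(d) = d*(1 + d)
(-85 + V(s))*21 = (-85 - 13*(1 - 13))*21 = (-85 - 13*(-12))*21 = (-85 + 156)*21 = 71*21 = 1491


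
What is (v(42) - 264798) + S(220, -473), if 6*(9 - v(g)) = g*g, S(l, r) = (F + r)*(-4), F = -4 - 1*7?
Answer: -263147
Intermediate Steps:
F = -11 (F = -4 - 7 = -11)
S(l, r) = 44 - 4*r (S(l, r) = (-11 + r)*(-4) = 44 - 4*r)
v(g) = 9 - g**2/6 (v(g) = 9 - g*g/6 = 9 - g**2/6)
(v(42) - 264798) + S(220, -473) = ((9 - 1/6*42**2) - 264798) + (44 - 4*(-473)) = ((9 - 1/6*1764) - 264798) + (44 + 1892) = ((9 - 294) - 264798) + 1936 = (-285 - 264798) + 1936 = -265083 + 1936 = -263147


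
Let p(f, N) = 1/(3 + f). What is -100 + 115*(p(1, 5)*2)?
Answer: -85/2 ≈ -42.500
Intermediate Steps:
-100 + 115*(p(1, 5)*2) = -100 + 115*(2/(3 + 1)) = -100 + 115*(2/4) = -100 + 115*((1/4)*2) = -100 + 115*(1/2) = -100 + 115/2 = -85/2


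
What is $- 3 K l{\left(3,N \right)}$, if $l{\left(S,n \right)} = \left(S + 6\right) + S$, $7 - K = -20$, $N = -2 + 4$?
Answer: $-972$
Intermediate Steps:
$N = 2$
$K = 27$ ($K = 7 - -20 = 7 + 20 = 27$)
$l{\left(S,n \right)} = 6 + 2 S$ ($l{\left(S,n \right)} = \left(6 + S\right) + S = 6 + 2 S$)
$- 3 K l{\left(3,N \right)} = \left(-3\right) 27 \left(6 + 2 \cdot 3\right) = - 81 \left(6 + 6\right) = \left(-81\right) 12 = -972$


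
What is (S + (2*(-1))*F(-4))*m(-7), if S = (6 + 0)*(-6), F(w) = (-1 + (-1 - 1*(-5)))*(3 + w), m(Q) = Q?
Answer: 210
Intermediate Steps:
F(w) = 9 + 3*w (F(w) = (-1 + (-1 + 5))*(3 + w) = (-1 + 4)*(3 + w) = 3*(3 + w) = 9 + 3*w)
S = -36 (S = 6*(-6) = -36)
(S + (2*(-1))*F(-4))*m(-7) = (-36 + (2*(-1))*(9 + 3*(-4)))*(-7) = (-36 - 2*(9 - 12))*(-7) = (-36 - 2*(-3))*(-7) = (-36 + 6)*(-7) = -30*(-7) = 210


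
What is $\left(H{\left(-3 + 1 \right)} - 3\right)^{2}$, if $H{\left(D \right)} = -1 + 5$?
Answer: $1$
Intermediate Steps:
$H{\left(D \right)} = 4$
$\left(H{\left(-3 + 1 \right)} - 3\right)^{2} = \left(4 - 3\right)^{2} = 1^{2} = 1$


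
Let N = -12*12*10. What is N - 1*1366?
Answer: -2806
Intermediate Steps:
N = -1440 (N = -144*10 = -1440)
N - 1*1366 = -1440 - 1*1366 = -1440 - 1366 = -2806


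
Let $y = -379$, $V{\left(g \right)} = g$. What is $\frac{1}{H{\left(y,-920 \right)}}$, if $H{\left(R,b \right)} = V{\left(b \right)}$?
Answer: $- \frac{1}{920} \approx -0.001087$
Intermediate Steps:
$H{\left(R,b \right)} = b$
$\frac{1}{H{\left(y,-920 \right)}} = \frac{1}{-920} = - \frac{1}{920}$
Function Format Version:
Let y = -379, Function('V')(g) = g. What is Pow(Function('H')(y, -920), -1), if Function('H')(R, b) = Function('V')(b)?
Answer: Rational(-1, 920) ≈ -0.0010870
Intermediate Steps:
Function('H')(R, b) = b
Pow(Function('H')(y, -920), -1) = Pow(-920, -1) = Rational(-1, 920)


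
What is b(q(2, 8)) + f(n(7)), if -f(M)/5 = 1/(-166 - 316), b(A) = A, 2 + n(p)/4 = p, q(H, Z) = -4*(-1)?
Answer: 1933/482 ≈ 4.0104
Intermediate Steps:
q(H, Z) = 4
n(p) = -8 + 4*p
f(M) = 5/482 (f(M) = -5/(-166 - 316) = -5/(-482) = -5*(-1/482) = 5/482)
b(q(2, 8)) + f(n(7)) = 4 + 5/482 = 1933/482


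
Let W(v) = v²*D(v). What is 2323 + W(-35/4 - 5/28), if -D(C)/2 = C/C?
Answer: 212029/98 ≈ 2163.6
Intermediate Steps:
D(C) = -2 (D(C) = -2*C/C = -2*1 = -2)
W(v) = -2*v² (W(v) = v²*(-2) = -2*v²)
2323 + W(-35/4 - 5/28) = 2323 - 2*(-35/4 - 5/28)² = 2323 - 2*(-125/14)² = 2323 - 2*15625/196 = 2323 - 15625/98 = 212029/98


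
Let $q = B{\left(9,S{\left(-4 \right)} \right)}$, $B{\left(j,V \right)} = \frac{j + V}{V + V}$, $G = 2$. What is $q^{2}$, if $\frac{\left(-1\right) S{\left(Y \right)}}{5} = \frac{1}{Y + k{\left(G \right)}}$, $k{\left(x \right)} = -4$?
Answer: $\frac{5929}{100} \approx 59.29$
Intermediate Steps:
$S{\left(Y \right)} = - \frac{5}{-4 + Y}$ ($S{\left(Y \right)} = - \frac{5}{Y - 4} = - \frac{5}{-4 + Y}$)
$B{\left(j,V \right)} = \frac{V + j}{2 V}$
$q = \frac{77}{10}$ ($q = \frac{- \frac{5}{-4 - 4} + 9}{2 \left(- \frac{5}{-4 - 4}\right)} = \frac{- \frac{5}{-8} + 9}{2 \left(- \frac{5}{-8}\right)} = \frac{\left(-5\right) \left(- \frac{1}{8}\right) + 9}{2 \left(\left(-5\right) \left(- \frac{1}{8}\right)\right)} = \frac{\frac{5}{8} + 9}{2 \cdot \frac{5}{8}} = \frac{1}{2} \cdot \frac{8}{5} \cdot \frac{77}{8} = \frac{77}{10} \approx 7.7$)
$q^{2} = \left(\frac{77}{10}\right)^{2} = \frac{5929}{100}$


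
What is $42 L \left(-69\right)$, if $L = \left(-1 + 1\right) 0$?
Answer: $0$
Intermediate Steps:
$L = 0$ ($L = 0 \cdot 0 = 0$)
$42 L \left(-69\right) = 42 \cdot 0 \left(-69\right) = 0 \left(-69\right) = 0$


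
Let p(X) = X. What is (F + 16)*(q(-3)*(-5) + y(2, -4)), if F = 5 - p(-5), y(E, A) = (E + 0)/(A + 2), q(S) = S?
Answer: 364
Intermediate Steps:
y(E, A) = E/(2 + A)
F = 10 (F = 5 - 1*(-5) = 5 + 5 = 10)
(F + 16)*(q(-3)*(-5) + y(2, -4)) = (10 + 16)*(-3*(-5) + 2/(2 - 4)) = 26*(15 + 2/(-2)) = 26*(15 + 2*(-1/2)) = 26*(15 - 1) = 26*14 = 364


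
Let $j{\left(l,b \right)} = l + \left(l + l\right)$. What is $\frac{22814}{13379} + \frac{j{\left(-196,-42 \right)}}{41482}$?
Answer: $\frac{3943292}{2331881} \approx 1.691$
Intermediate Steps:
$j{\left(l,b \right)} = 3 l$ ($j{\left(l,b \right)} = l + 2 l = 3 l$)
$\frac{22814}{13379} + \frac{j{\left(-196,-42 \right)}}{41482} = \frac{22814}{13379} + \frac{3 \left(-196\right)}{41482} = 22814 \cdot \frac{1}{13379} - \frac{42}{2963} = \frac{1342}{787} - \frac{42}{2963} = \frac{3943292}{2331881}$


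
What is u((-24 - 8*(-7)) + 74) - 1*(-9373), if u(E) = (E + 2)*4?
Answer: 9805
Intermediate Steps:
u(E) = 8 + 4*E (u(E) = (2 + E)*4 = 8 + 4*E)
u((-24 - 8*(-7)) + 74) - 1*(-9373) = (8 + 4*((-24 - 8*(-7)) + 74)) - 1*(-9373) = (8 + 4*((-24 + 56) + 74)) + 9373 = (8 + 4*(32 + 74)) + 9373 = (8 + 4*106) + 9373 = (8 + 424) + 9373 = 432 + 9373 = 9805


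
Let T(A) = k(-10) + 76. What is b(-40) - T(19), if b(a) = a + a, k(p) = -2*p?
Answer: -176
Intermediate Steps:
T(A) = 96 (T(A) = -2*(-10) + 76 = 20 + 76 = 96)
b(a) = 2*a
b(-40) - T(19) = 2*(-40) - 1*96 = -80 - 96 = -176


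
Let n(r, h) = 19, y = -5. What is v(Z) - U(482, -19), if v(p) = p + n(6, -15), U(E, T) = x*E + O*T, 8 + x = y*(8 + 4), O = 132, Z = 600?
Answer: 35903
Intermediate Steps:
x = -68 (x = -8 - 5*(8 + 4) = -8 - 5*12 = -8 - 60 = -68)
U(E, T) = -68*E + 132*T
v(p) = 19 + p (v(p) = p + 19 = 19 + p)
v(Z) - U(482, -19) = (19 + 600) - (-68*482 + 132*(-19)) = 619 - (-32776 - 2508) = 619 - 1*(-35284) = 619 + 35284 = 35903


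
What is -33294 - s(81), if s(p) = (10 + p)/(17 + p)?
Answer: -466129/14 ≈ -33295.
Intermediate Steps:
s(p) = (10 + p)/(17 + p)
-33294 - s(81) = -33294 - (10 + 81)/(17 + 81) = -33294 - 91/98 = -33294 - 1*13/14 = -33294 - 13/14 = -466129/14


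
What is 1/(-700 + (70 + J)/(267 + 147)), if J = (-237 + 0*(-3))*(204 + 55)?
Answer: -414/351113 ≈ -0.0011791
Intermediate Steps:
J = -61383 (J = (-237 + 0)*259 = -237*259 = -61383)
1/(-700 + (70 + J)/(267 + 147)) = 1/(-700 + (70 - 61383)/(267 + 147)) = 1/(-700 - 61313/414) = 1/(-351113/414) = -414/351113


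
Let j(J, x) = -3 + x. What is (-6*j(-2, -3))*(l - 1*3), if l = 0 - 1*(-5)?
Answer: 72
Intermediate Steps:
l = 5 (l = 0 + 5 = 5)
(-6*j(-2, -3))*(l - 1*3) = (-6*(-3 - 3))*(5 - 1*3) = (-6*(-6))*(5 - 3) = 36*2 = 72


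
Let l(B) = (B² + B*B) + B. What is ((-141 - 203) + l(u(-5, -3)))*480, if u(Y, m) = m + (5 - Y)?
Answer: -114720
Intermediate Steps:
u(Y, m) = 5 + m - Y
l(B) = B + 2*B² (l(B) = (B² + B²) + B = 2*B² + B = B + 2*B²)
((-141 - 203) + l(u(-5, -3)))*480 = ((-141 - 203) + (5 - 3 - 1*(-5))*(1 + 2*(5 - 3 - 1*(-5))))*480 = (-344 + (5 - 3 + 5)*(1 + 2*(5 - 3 + 5)))*480 = (-344 + 7*(1 + 2*7))*480 = (-344 + 7*(1 + 14))*480 = (-344 + 7*15)*480 = (-344 + 105)*480 = -239*480 = -114720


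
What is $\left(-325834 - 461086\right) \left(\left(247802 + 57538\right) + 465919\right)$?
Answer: $-606919132280$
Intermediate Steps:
$\left(-325834 - 461086\right) \left(\left(247802 + 57538\right) + 465919\right) = - 786920 \left(305340 + 465919\right) = \left(-786920\right) 771259 = -606919132280$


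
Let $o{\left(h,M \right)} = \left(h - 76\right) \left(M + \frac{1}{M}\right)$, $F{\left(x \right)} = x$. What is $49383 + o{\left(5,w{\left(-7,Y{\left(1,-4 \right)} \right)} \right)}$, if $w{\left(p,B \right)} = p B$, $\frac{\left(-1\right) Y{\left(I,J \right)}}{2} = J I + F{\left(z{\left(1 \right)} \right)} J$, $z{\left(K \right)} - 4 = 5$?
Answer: $\frac{49920151}{560} \approx 89143.0$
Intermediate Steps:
$z{\left(K \right)} = 9$ ($z{\left(K \right)} = 4 + 5 = 9$)
$Y{\left(I,J \right)} = - 18 J - 2 I J$ ($Y{\left(I,J \right)} = - 2 \left(J I + 9 J\right) = - 2 \left(I J + 9 J\right) = - 2 \left(9 J + I J\right) = - 18 J - 2 I J$)
$w{\left(p,B \right)} = B p$
$o{\left(h,M \right)} = \left(-76 + h\right) \left(M + \frac{1}{M}\right)$
$49383 + o{\left(5,w{\left(-7,Y{\left(1,-4 \right)} \right)} \right)} = 49383 + \frac{-76 + 5 + \left(\left(-2\right) \left(-4\right) \left(9 + 1\right) \left(-7\right)\right)^{2} \left(-76 + 5\right)}{\left(-2\right) \left(-4\right) \left(9 + 1\right) \left(-7\right)} = 49383 + \frac{-76 + 5 + \left(\left(-2\right) \left(-4\right) 10 \left(-7\right)\right)^{2} \left(-71\right)}{\left(-2\right) \left(-4\right) 10 \left(-7\right)} = 49383 + \frac{-76 + 5 + \left(80 \left(-7\right)\right)^{2} \left(-71\right)}{80 \left(-7\right)} = 49383 + \frac{-76 + 5 + \left(-560\right)^{2} \left(-71\right)}{-560} = 49383 - \frac{-76 + 5 + 313600 \left(-71\right)}{560} = 49383 - \frac{-76 + 5 - 22265600}{560} = 49383 - - \frac{22265671}{560} = 49383 + \frac{22265671}{560} = \frac{49920151}{560}$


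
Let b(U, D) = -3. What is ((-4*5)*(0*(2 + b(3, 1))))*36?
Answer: 0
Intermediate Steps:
((-4*5)*(0*(2 + b(3, 1))))*36 = ((-4*5)*(0*(2 - 3)))*36 = -0*(-1)*36 = -20*0*36 = 0*36 = 0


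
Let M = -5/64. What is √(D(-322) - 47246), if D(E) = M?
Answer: I*√3023749/8 ≈ 217.36*I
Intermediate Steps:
M = -5/64 (M = (1/64)*(-5) = -5/64 ≈ -0.078125)
D(E) = -5/64
√(D(-322) - 47246) = √(-5/64 - 47246) = √(-3023749/64) = I*√3023749/8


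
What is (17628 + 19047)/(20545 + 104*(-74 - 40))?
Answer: 36675/8689 ≈ 4.2209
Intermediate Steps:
(17628 + 19047)/(20545 + 104*(-74 - 40)) = 36675/(20545 + 104*(-114)) = 36675/(20545 - 11856) = 36675/8689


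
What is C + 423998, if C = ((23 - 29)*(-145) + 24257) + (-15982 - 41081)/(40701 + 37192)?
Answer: 34983636562/77893 ≈ 4.4912e+5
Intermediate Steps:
C = 1957160348/77893 (C = (-6*(-145) + 24257) - 57063/77893 = (870 + 24257) - 57063*1/77893 = 25127 - 57063/77893 = 1957160348/77893 ≈ 25126.)
C + 423998 = 1957160348/77893 + 423998 = 34983636562/77893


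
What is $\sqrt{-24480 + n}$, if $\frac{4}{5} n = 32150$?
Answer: $\frac{\sqrt{62830}}{2} \approx 125.33$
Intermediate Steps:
$n = \frac{80375}{2}$ ($n = \frac{5}{4} \cdot 32150 = \frac{80375}{2} \approx 40188.0$)
$\sqrt{-24480 + n} = \sqrt{-24480 + \frac{80375}{2}} = \sqrt{\frac{31415}{2}} = \frac{\sqrt{62830}}{2}$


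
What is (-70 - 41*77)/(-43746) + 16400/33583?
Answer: 825806741/1469121918 ≈ 0.56211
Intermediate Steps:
(-70 - 41*77)/(-43746) + 16400/33583 = (-70 - 3157)*(-1/43746) + 16400*(1/33583) = -3227*(-1/43746) + 16400/33583 = 3227/43746 + 16400/33583 = 825806741/1469121918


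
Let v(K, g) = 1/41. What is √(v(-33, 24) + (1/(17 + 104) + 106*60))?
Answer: 19*√3583482/451 ≈ 79.750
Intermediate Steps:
v(K, g) = 1/41
√(v(-33, 24) + (1/(17 + 104) + 106*60)) = √(1/41 + (1/(17 + 104) + 106*60)) = √(1/41 + (1/121 + 6360)) = √(1/41 + 769561/121) = √(31552122/4961) = 19*√3583482/451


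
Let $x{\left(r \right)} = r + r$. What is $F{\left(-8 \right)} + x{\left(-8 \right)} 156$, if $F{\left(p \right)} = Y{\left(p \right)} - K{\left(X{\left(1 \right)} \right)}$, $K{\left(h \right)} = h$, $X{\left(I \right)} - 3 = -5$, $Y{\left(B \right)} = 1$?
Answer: $-2493$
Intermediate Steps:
$x{\left(r \right)} = 2 r$
$X{\left(I \right)} = -2$ ($X{\left(I \right)} = 3 - 5 = -2$)
$F{\left(p \right)} = 3$ ($F{\left(p \right)} = 1 - -2 = 1 + 2 = 3$)
$F{\left(-8 \right)} + x{\left(-8 \right)} 156 = 3 + 2 \left(-8\right) 156 = 3 - 2496 = -2493$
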